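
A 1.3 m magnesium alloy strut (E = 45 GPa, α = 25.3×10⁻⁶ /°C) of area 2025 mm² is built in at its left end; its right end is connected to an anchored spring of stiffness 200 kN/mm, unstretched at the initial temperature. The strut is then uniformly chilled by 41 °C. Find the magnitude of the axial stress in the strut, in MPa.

The unrestrained thermal change is αΔT L = 25.3×10⁻⁶ × 41 × 1300 = 1.348 mm.
Let P be the tensile force in the spring. The strut extends elastically by PL/(AE) and the spring stretches by P/k; together these equal δ_free.
So P = δ_free / [L/(AE) + 1/k] = 1.348 / [ 1300/(2025×45×10³) + 1/(200×10³) ].
P = 1.348 / 1.927×10⁻⁵ = 69990 N.
σ = P/A = 69990/2025 = 34.56 MPa.

σ ≈ 34.6 MPa (tensile)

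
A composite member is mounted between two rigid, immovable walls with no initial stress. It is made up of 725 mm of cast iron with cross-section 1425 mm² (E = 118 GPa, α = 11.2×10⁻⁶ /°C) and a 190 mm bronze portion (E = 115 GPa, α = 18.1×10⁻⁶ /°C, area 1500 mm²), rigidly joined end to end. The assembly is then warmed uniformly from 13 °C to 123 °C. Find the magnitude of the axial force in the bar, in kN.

Free thermal expansion of the whole bar: Σ αᵢΔT Lᵢ = 11.2×10⁻⁶×110×725 + 18.1×10⁻⁶×110×190 = 1.271 mm.
The rigid supports impose zero overall length change; the single axial force P common to all segments must satisfy P Σ Lᵢ/(AᵢEᵢ) = δ_free.
Σ Lᵢ/(AᵢEᵢ) = 725/(1425×118×10³) + 190/(1500×115×10³) = 5.413×10⁻⁶ mm/N.
So P = 1.271 / 5.413×10⁻⁶ = 234.9 kN, compressive.

P ≈ 235 kN (compressive)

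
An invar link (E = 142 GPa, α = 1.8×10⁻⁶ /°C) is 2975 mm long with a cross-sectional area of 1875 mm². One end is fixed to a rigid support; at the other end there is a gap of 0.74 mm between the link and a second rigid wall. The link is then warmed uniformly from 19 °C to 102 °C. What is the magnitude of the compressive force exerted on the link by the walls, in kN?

Unrestrained expansion: δ_free = αΔT L = 1.8×10⁻⁶ × 83 × 2975 = 0.4445 mm.
Since δ_free = 0.444 mm is less than the 0.74 mm gap, the link never touches the wall. No axial force develops.

P ≈ 0 kN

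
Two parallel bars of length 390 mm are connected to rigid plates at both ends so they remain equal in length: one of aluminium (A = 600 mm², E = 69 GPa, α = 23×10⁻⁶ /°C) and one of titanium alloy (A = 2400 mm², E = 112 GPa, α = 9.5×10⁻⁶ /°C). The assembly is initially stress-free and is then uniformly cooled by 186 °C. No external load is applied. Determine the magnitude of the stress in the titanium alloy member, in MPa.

σ ≈ 37.5 MPa (compressive)

Both members must finish at the same length. With the larger α, the aluminium tends to over-contract; the plates restrain it, putting the aluminium in tension and the titanium alloy in compression. With no external load the two internal forces are equal and opposite, magnitude P.
Compatibility of the two members (thermal + elastic change equal): (α₁ − α₂)ΔT = P·[1/(A₁E₁) + 1/(A₂E₂)].
|α₁ − α₂|·ΔT = 13.5×10⁻⁶ × 186 = 0.002511.
1/(A₁E₁) + 1/(A₂E₂) = 1/(600×69×10³) + 1/(2400×112×10³) = 2.787×10⁻⁸ N⁻¹.
P = 0.002511 / 2.787×10⁻⁸ = 90080 N = 90.08 kN.
σ_{titanium alloy} = P/A₂ = 90080/2400 = 37.53 MPa, compressive.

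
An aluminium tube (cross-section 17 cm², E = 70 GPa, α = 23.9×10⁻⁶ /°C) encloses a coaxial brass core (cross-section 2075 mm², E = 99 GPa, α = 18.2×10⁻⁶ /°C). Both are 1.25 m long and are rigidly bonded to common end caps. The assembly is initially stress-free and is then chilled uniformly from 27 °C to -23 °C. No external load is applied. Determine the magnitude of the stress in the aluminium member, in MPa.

σ ≈ 12.6 MPa (tensile)

Both members must finish at the same length. With the larger α, the aluminium tends to over-contract; the plates restrain it, putting the aluminium in tension and the brass in compression. With no external load the two internal forces are equal and opposite, magnitude P.
Compatibility of the two members (thermal + elastic change equal): (α₁ − α₂)ΔT = P·[1/(A₁E₁) + 1/(A₂E₂)].
|α₁ − α₂|·ΔT = 5.7×10⁻⁶ × 50 = 0.000285.
1/(A₁E₁) + 1/(A₂E₂) = 1/(1700×70×10³) + 1/(2075×99×10³) = 1.327×10⁻⁸ N⁻¹.
P = 0.000285 / 1.327×10⁻⁸ = 21470 N = 21.47 kN.
σ_{aluminium} = P/A₁ = 21470/1700 = 12.63 MPa, tensile.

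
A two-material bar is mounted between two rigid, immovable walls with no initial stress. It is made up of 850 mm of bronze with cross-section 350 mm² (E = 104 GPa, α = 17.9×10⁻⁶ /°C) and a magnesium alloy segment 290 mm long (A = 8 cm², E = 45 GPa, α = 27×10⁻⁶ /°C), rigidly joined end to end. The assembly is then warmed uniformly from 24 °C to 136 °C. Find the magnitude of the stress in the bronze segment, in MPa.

With the walls removed the bar would change length by δ_free = Σ αᵢΔT Lᵢ = 17.9×10⁻⁶×112×850 + 27×10⁻⁶×112×290 = 2.581 mm.
Since the ends are fixed, an axial force P builds up, equal in every segment, with P · Σ Lᵢ/(AᵢEᵢ) = δ_free.
Σ Lᵢ/(AᵢEᵢ) = 850/(350×104×10³) + 290/(800×45×10³) = 3.141×10⁻⁵ mm/N.
Hence P = δ_free / Σ(L/AE) = 2.581/3.141×10⁻⁵ = 82.18 kN (compressive).
σ_{bronze} = P / A = 82180 / 350 = 234.8 MPa.

σ ≈ 235 MPa (compressive)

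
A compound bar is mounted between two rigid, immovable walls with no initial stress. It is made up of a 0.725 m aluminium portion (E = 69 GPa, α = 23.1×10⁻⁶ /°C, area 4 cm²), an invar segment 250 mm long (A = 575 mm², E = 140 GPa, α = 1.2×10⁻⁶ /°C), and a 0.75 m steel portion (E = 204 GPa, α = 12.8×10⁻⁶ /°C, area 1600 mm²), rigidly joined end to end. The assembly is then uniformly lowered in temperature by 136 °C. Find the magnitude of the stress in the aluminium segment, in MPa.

σ ≈ 286 MPa (tensile)

Free thermal contraction of the whole bar: Σ αᵢΔT Lᵢ = 23.1×10⁻⁶×136×725 + 1.2×10⁻⁶×136×250 + 12.8×10⁻⁶×136×750 = 3.624 mm.
The rigid supports impose zero overall length change; the single axial force P common to all segments must satisfy P Σ Lᵢ/(AᵢEᵢ) = δ_free.
Σ Lᵢ/(AᵢEᵢ) = 725/(400×69×10³) + 250/(575×140×10³) + 750/(1600×204×10³) = 3.167×10⁻⁵ mm/N.
P = 3.624 / 3.167×10⁻⁵ = 114400 N = 114.4 kN, tensile.
σ_{aluminium} = P / A = 114400 / 400 = 286.1 MPa.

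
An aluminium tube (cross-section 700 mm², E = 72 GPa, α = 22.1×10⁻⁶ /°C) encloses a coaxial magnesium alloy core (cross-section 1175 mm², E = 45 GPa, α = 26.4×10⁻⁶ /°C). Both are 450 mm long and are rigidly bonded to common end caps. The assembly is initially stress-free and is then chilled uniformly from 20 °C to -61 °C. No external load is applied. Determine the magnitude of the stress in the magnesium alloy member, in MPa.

σ ≈ 7.65 MPa (tensile)

The magnesium alloy has the larger α, so on cooling it would change length more than the aluminium if both were free. The rigid plates force a common final length, so the magnesium alloy is put into tension and the aluminium into compression, with equal and opposite forces P (no external load).
Equating the net (thermal + elastic) strains gives |α₁ − α₂|·ΔT = P·[1/(A₁E₁) + 1/(A₂E₂)].
|α₁ − α₂|·ΔT = 4.3×10⁻⁶ × 81 = 0.0003483.
1/(A₁E₁) + 1/(A₂E₂) = 1/(700×72×10³) + 1/(1175×45×10³) = 3.875×10⁻⁸ N⁻¹.
So P = 0.0003483 / 3.875×10⁻⁸ = 8.988 kN.
σ_{magnesium alloy} = P/A₂ = 8988/1175 = 7.649 MPa, tensile.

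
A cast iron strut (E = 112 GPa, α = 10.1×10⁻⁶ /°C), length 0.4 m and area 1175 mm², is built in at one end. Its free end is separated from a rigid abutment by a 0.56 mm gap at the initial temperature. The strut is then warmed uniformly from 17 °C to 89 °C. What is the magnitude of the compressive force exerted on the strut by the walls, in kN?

If the wall were absent the strut would grow by αΔT L = 10.1×10⁻⁶ × 72 × 400 = 0.2909 mm.
Since δ_free = 0.291 mm is less than the 0.56 mm gap, the strut never touches the wall. No axial force develops.

P ≈ 0 kN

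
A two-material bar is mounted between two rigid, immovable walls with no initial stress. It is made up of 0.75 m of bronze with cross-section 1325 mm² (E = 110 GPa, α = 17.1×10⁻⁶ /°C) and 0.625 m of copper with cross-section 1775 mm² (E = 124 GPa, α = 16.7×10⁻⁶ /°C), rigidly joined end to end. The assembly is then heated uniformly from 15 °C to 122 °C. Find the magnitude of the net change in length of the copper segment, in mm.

Free thermal expansion of the whole bar: Σ αᵢΔT Lᵢ = 17.1×10⁻⁶×107×750 + 16.7×10⁻⁶×107×625 = 2.489 mm.
The rigid supports impose zero overall length change; the single axial force P common to all segments must satisfy P Σ Lᵢ/(AᵢEᵢ) = δ_free.
Σ Lᵢ/(AᵢEᵢ) = 750/(1325×110×10³) + 625/(1775×124×10³) = 7.985×10⁻⁶ mm/N.
So P = 2.489 / 7.985×10⁻⁶ = 311.7 kN, compressive.
For the copper segment, free thermal change = 16.7×10⁻⁶×107×625 = 1.117 mm and elastic change from P = 311700×625/(1775×124×10³) = 0.8851 mm; these oppose, so the net change is 0.232 mm (segment lengthens).

|ΔL| ≈ 0.232 mm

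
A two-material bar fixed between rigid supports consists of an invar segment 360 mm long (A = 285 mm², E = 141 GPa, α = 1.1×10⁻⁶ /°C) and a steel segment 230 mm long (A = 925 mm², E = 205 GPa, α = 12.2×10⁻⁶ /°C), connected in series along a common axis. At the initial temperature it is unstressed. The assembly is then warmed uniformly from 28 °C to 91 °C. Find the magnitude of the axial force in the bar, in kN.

If the supports were absent, the total length change would be Σ αᵢΔT Lᵢ = 1.1×10⁻⁶×63×360 + 12.2×10⁻⁶×63×230 = 0.2017 mm.
The rigid supports impose zero overall length change; the single axial force P common to all segments must satisfy P Σ Lᵢ/(AᵢEᵢ) = δ_free.
The series flexibility is Σ Lᵢ/(AᵢEᵢ) = 360/(285×141×10³) + 230/(925×205×10³) = 1.017×10⁻⁵ mm/N.
So P = 0.2017 / 1.017×10⁻⁵ = 19.83 kN, compressive.

P ≈ 19.8 kN (compressive)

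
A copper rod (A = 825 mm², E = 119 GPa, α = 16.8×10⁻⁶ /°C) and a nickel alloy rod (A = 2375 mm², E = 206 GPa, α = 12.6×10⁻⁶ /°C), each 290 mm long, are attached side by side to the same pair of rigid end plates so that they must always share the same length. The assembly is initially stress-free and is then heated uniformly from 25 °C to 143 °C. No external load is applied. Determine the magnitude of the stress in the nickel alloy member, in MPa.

Both members must finish at the same length. With the larger α, the copper tends to over-expand; the plates restrain it, putting the copper in compression and the nickel alloy in tension. With no external load the two internal forces are equal and opposite, magnitude P.
Equating the net (thermal + elastic) strains gives |α₁ − α₂|·ΔT = P·[1/(A₁E₁) + 1/(A₂E₂)].
|α₁ − α₂|·ΔT = 4.2×10⁻⁶ × 118 = 0.0004956.
1/(A₁E₁) + 1/(A₂E₂) = 1/(825×119×10³) + 1/(2375×206×10³) = 1.223×10⁻⁸ N⁻¹.
P = 0.0004956 / 1.223×10⁻⁸ = 40520 N = 40.52 kN.
σ_{nickel alloy} = P/A₂ = 40520/2375 = 17.06 MPa, tensile.

σ ≈ 17.1 MPa (tensile)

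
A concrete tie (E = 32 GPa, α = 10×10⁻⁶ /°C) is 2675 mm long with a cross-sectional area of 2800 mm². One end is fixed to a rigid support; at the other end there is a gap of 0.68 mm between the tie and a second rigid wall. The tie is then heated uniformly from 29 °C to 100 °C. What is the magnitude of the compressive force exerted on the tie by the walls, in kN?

P ≈ 40.8 kN

Free thermal elongation = αΔT L = 10×10⁻⁶ × 71 × 2675 = 1.899 mm.
This exceeds the 0.68 mm gap, so the wall pushes back. The portion of expansion that must be recovered elastically is δ_free − gap = 1.899 − 0.68 = 1.219 mm.
So σ = E(δ_free − g)/L = 32×10³ × 1.219/2675 = 14.59 MPa.
Force on the wall = σA = 14.59 × 2800 mm² = 40.84 kN.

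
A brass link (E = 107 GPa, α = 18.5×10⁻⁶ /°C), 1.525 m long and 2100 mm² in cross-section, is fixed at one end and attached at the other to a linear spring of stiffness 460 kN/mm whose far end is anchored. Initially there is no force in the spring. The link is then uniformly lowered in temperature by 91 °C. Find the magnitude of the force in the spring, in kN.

P ≈ 287 kN

The unrestrained thermal change is αΔT L = 18.5×10⁻⁶ × 91 × 1525 = 2.567 mm.
With a force P in the spring, the elastic change of the link is PL/(AE) and that of the spring is P/k; compatibility requires their sum to equal δ_free.
So P = δ_free / [L/(AE) + 1/k] = 2.567 / [ 1525/(2100×107×10³) + 1/(460×10³) ].
P = 2.567 / 8.961×10⁻⁶ = 286500 N.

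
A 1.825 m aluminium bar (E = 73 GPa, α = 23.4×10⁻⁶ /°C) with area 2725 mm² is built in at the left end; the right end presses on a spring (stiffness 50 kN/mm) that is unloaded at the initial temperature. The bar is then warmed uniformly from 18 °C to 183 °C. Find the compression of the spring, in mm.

δ ≈ 4.83 mm

The unrestrained thermal change is αΔT L = 23.4×10⁻⁶ × 165 × 1825 = 7.046 mm.
With a force P in the spring, the elastic change of the bar is PL/(AE) and that of the spring is P/k; compatibility requires their sum to equal δ_free.
So P = δ_free / [L/(AE) + 1/k] = 7.046 / [ 1825/(2725×73×10³) + 1/(50×10³) ].
P = 7.046 / 2.917×10⁻⁵ = 241500 N.
Spring compression = P/k = 241500/(50×10³) = 4.83 mm.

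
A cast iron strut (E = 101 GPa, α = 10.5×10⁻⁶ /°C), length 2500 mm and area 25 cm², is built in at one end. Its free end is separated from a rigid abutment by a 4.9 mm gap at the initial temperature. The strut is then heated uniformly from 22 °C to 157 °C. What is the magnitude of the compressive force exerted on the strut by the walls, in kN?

Unrestrained expansion: δ_free = αΔT L = 10.5×10⁻⁶ × 135 × 2500 = 3.544 mm.
Since δ_free = 3.54 mm is less than the 4.9 mm gap, the strut never touches the wall. No axial force develops.

P ≈ 0 kN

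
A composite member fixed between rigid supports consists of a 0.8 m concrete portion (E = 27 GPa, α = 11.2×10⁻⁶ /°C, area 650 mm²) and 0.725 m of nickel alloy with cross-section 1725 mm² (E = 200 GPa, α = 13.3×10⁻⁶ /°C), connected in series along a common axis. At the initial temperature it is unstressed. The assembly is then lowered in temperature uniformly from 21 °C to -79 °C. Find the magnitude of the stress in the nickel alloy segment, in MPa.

With the walls removed the bar would change length by δ_free = Σ αᵢΔT Lᵢ = 11.2×10⁻⁶×100×800 + 13.3×10⁻⁶×100×725 = 1.86 mm.
Since the ends are fixed, an axial force P builds up, equal in every segment, with P · Σ Lᵢ/(AᵢEᵢ) = δ_free.
Σ Lᵢ/(AᵢEᵢ) = 800/(650×27×10³) + 725/(1725×200×10³) = 4.769×10⁻⁵ mm/N.
So P = 1.86 / 4.769×10⁻⁵ = 39.01 kN, tensile.
σ_{nickel alloy} = P / A = 39010 / 1725 = 22.61 MPa.

σ ≈ 22.6 MPa (tensile)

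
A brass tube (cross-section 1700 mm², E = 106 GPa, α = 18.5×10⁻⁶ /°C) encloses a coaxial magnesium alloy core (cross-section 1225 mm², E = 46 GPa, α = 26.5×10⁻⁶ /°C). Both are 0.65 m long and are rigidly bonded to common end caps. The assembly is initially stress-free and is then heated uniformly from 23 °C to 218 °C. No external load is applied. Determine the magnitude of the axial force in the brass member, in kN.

P ≈ 67 kN (tensile in the brass)

Both members must finish at the same length. With the larger α, the magnesium alloy tends to over-expand; the plates restrain it, putting the magnesium alloy in compression and the brass in tension. With no external load the two internal forces are equal and opposite, magnitude P.
Equating the net (thermal + elastic) strains gives |α₁ − α₂|·ΔT = P·[1/(A₁E₁) + 1/(A₂E₂)].
|α₁ − α₂|·ΔT = 8×10⁻⁶ × 195 = 0.00156.
1/(A₁E₁) + 1/(A₂E₂) = 1/(1700×106×10³) + 1/(1225×46×10³) = 2.33×10⁻⁸ N⁻¹.
So P = 0.00156 / 2.33×10⁻⁸ = 66.97 kN.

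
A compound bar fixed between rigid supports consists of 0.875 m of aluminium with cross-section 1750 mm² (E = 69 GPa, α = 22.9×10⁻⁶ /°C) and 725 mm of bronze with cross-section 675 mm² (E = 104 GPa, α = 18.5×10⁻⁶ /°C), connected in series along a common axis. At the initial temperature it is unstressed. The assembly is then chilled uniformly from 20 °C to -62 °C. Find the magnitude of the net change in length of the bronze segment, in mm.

|ΔL| ≈ 0.512 mm

With the walls removed the bar would change length by δ_free = Σ αᵢΔT Lᵢ = 22.9×10⁻⁶×82×875 + 18.5×10⁻⁶×82×725 = 2.743 mm.
The walls prevent any net length change, so an axial force P (same in every segment) develops. Compatibility: P · Σ Lᵢ/(AᵢEᵢ) = δ_free.
Σ Lᵢ/(AᵢEᵢ) = 875/(1750×69×10³) + 725/(675×104×10³) = 1.757×10⁻⁵ mm/N.
So P = 2.743 / 1.757×10⁻⁵ = 156.1 kN, tensile.
For the bronze segment, free thermal change = 18.5×10⁻⁶×82×725 = 1.1 mm and elastic change from P = 156100×725/(675×104×10³) = 1.612 mm; these oppose, so the net change is 0.512 mm (segment lengthens).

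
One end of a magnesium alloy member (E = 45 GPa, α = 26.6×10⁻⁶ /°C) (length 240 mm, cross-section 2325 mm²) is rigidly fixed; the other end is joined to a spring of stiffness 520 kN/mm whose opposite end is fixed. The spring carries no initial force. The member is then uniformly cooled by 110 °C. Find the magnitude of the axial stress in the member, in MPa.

Free thermal contraction: δ_free = αΔT L = 26.6×10⁻⁶ × 110 × 240 = 0.7022 mm.
Let P be the tensile force in the spring. The member extends elastically by PL/(AE) and the spring stretches by P/k; together these equal δ_free.
P [ L/(AE) + 1/k ] = δ_free → P [ 240/(2325×45×10³) + 1/(520×10³) ] = 0.7022.
P = 0.7022 / 4.217×10⁻⁶ = 166500 N.
σ = P/A = 166500/2325 = 71.62 MPa.

σ ≈ 71.6 MPa (tensile)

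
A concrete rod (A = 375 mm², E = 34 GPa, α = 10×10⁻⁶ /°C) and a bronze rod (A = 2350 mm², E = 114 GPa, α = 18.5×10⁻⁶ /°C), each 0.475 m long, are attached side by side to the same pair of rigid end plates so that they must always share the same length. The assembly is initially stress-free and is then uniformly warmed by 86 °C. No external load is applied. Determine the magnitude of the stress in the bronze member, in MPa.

Both members must finish at the same length. With the larger α, the bronze tends to over-expand; the plates restrain it, putting the bronze in compression and the concrete in tension. With no external load the two internal forces are equal and opposite, magnitude P.
Equating the net (thermal + elastic) strains gives |α₁ − α₂|·ΔT = P·[1/(A₁E₁) + 1/(A₂E₂)].
|α₁ − α₂|·ΔT = 8.5×10⁻⁶ × 86 = 0.000731.
1/(A₁E₁) + 1/(A₂E₂) = 1/(375×34×10³) + 1/(2350×114×10³) = 8.216×10⁻⁸ N⁻¹.
P = 0.000731 / 8.216×10⁻⁸ = 8897 N = 8.897 kN.
σ_{bronze} = P/A₂ = 8897/2350 = 3.786 MPa, compressive.

σ ≈ 3.79 MPa (compressive)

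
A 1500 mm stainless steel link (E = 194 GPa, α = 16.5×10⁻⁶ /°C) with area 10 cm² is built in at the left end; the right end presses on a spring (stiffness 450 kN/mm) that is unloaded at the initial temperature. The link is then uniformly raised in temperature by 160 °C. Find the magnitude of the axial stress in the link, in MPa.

If the spring were absent the link would lengthen by αΔT L = 16.5×10⁻⁶ × 160 × 1500 = 3.96 mm.
With a force P in the spring, the elastic change of the link is PL/(AE) and that of the spring is P/k; compatibility requires their sum to equal δ_free.
So P = δ_free / [L/(AE) + 1/k] = 3.96 / [ 1500/(1000×194×10³) + 1/(450×10³) ].
P = 3.96 / 9.954×10⁻⁶ = 397800 N.
σ = P/A = 397800/1000 = 397.8 MPa.

σ ≈ 398 MPa (compressive)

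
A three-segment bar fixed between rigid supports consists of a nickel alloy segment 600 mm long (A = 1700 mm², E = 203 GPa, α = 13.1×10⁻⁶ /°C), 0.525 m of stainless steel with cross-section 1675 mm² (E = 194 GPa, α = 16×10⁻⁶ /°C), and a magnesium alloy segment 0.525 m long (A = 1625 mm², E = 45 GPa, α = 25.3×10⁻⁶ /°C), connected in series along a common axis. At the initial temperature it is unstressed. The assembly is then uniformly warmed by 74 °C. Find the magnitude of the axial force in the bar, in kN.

Free thermal expansion of the whole bar: Σ αᵢΔT Lᵢ = 13.1×10⁻⁶×74×600 + 16×10⁻⁶×74×525 + 25.3×10⁻⁶×74×525 = 2.186 mm.
The rigid supports impose zero overall length change; the single axial force P common to all segments must satisfy P Σ Lᵢ/(AᵢEᵢ) = δ_free.
Σ Lᵢ/(AᵢEᵢ) = 600/(1700×203×10³) + 525/(1675×194×10³) + 525/(1625×45×10³) = 1.053×10⁻⁵ mm/N.
P = 2.186 / 1.053×10⁻⁵ = 207500 N = 207.5 kN, compressive.

P ≈ 208 kN (compressive)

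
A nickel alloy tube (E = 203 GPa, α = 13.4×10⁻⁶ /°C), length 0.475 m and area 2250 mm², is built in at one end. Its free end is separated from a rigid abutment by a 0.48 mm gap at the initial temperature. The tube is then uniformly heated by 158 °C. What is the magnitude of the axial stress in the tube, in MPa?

Unrestrained expansion: δ_free = αΔT L = 13.4×10⁻⁶ × 158 × 475 = 1.006 mm.
This exceeds the 0.48 mm gap, so the wall pushes back. The portion of expansion that must be recovered elastically is δ_free − gap = 1.006 − 0.48 = 0.5257 mm.
That suppressed elongation corresponds to σ = E·Δ/L = 203×10³ × 0.5257/475 = 224.7 MPa.

σ ≈ 225 MPa (compressive)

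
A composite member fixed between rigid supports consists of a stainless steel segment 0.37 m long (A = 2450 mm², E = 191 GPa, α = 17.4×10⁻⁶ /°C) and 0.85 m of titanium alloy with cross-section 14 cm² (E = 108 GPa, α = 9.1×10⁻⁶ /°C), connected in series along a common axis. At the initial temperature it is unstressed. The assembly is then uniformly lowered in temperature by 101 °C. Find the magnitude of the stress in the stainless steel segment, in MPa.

σ ≈ 91.1 MPa (tensile)

If the supports were absent, the total length change would be Σ αᵢΔT Lᵢ = 17.4×10⁻⁶×101×370 + 9.1×10⁻⁶×101×850 = 1.431 mm.
Since the ends are fixed, an axial force P builds up, equal in every segment, with P · Σ Lᵢ/(AᵢEᵢ) = δ_free.
Σ Lᵢ/(AᵢEᵢ) = 370/(2450×191×10³) + 850/(1400×108×10³) = 6.412×10⁻⁶ mm/N.
P = 1.431 / 6.412×10⁻⁶ = 223200 N = 223.2 kN, tensile.
σ_{stainless steel} = P / A = 223200 / 2450 = 91.12 MPa.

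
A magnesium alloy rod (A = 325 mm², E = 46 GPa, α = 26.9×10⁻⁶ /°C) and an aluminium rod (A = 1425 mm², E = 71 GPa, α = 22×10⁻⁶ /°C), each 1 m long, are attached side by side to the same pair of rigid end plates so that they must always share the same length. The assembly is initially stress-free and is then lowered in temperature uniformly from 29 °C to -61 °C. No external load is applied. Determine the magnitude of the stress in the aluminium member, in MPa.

Equilibrium of a rigid end plate with no external load gives equal and opposite internal forces ±P in the two members. Since α_{magnesium alloy} > α_{aluminium}, cooling drives the magnesium alloy into tension and the aluminium into compression.
Setting the final lengths equal and cancelling L: (α₁ − α₂)ΔT = P/(A₁E₁) + P/(A₂E₂).
|α₁ − α₂|·ΔT = 4.9×10⁻⁶ × 90 = 0.000441.
1/(A₁E₁) + 1/(A₂E₂) = 1/(325×46×10³) + 1/(1425×71×10³) = 7.677×10⁻⁸ N⁻¹.
P = 0.000441 / 7.677×10⁻⁸ = 5744 N = 5.744 kN.
σ_{aluminium} = P/A₂ = 5744/1425 = 4.031 MPa, compressive.

σ ≈ 4.03 MPa (compressive)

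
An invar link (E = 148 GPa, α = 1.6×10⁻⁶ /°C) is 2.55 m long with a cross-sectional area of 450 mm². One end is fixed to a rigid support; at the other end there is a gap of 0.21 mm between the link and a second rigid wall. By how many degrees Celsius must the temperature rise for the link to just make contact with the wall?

Contact occurs when the free expansion equals the gap: αΔT L = 0.21 mm.
ΔT = 0.21 / (1.6×10⁻⁶ × 2550) = 51.47 °C.

ΔT ≈ 51.5 °C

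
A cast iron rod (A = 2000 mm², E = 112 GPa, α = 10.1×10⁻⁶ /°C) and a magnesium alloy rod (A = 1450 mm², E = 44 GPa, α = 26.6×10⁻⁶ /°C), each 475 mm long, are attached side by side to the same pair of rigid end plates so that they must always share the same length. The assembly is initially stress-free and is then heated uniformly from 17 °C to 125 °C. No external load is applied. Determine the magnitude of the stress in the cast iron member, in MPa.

Both members must finish at the same length. With the larger α, the magnesium alloy tends to over-expand; the plates restrain it, putting the magnesium alloy in compression and the cast iron in tension. With no external load the two internal forces are equal and opposite, magnitude P.
Equating the net (thermal + elastic) strains gives |α₁ − α₂|·ΔT = P·[1/(A₁E₁) + 1/(A₂E₂)].
|α₁ − α₂|·ΔT = 16.5×10⁻⁶ × 108 = 0.001782.
1/(A₁E₁) + 1/(A₂E₂) = 1/(2000×112×10³) + 1/(1450×44×10³) = 2.014×10⁻⁸ N⁻¹.
P = 0.001782 / 2.014×10⁻⁸ = 88490 N = 88.49 kN.
σ_{cast iron} = P/A₁ = 88490/2000 = 44.24 MPa, tensile.

σ ≈ 44.2 MPa (tensile)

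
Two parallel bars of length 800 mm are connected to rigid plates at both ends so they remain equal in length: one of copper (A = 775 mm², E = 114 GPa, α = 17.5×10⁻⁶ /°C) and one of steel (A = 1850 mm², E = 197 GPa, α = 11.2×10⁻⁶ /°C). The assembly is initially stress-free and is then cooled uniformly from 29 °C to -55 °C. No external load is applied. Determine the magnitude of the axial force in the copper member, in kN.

P ≈ 37.6 kN (tensile in the copper)

Equilibrium of a rigid end plate with no external load gives equal and opposite internal forces ±P in the two members. Since α_{copper} > α_{steel}, cooling drives the copper into tension and the steel into compression.
Setting the final lengths equal and cancelling L: (α₁ − α₂)ΔT = P/(A₁E₁) + P/(A₂E₂).
|α₁ − α₂|·ΔT = 6.3×10⁻⁶ × 84 = 0.0005292.
1/(A₁E₁) + 1/(A₂E₂) = 1/(775×114×10³) + 1/(1850×197×10³) = 1.406×10⁻⁸ N⁻¹.
P = 0.0005292 / 1.406×10⁻⁸ = 37630 N = 37.63 kN.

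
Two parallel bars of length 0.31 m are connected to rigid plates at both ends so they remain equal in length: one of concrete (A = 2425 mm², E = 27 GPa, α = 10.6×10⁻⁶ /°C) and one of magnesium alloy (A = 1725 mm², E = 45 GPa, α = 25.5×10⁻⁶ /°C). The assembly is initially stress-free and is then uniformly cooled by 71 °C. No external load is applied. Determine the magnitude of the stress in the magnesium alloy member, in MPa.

The magnesium alloy has the larger α, so on cooling it would change length more than the concrete if both were free. The rigid plates force a common final length, so the magnesium alloy is put into tension and the concrete into compression, with equal and opposite forces P (no external load).
Setting the final lengths equal and cancelling L: (α₁ − α₂)ΔT = P/(A₁E₁) + P/(A₂E₂).
|α₁ − α₂|·ΔT = 14.9×10⁻⁶ × 71 = 0.001058.
1/(A₁E₁) + 1/(A₂E₂) = 1/(2425×27×10³) + 1/(1725×45×10³) = 2.816×10⁻⁸ N⁻¹.
P = 0.001058 / 2.816×10⁻⁸ = 37570 N = 37.57 kN.
σ_{magnesium alloy} = P/A₂ = 37570/1725 = 21.78 MPa, tensile.

σ ≈ 21.8 MPa (tensile)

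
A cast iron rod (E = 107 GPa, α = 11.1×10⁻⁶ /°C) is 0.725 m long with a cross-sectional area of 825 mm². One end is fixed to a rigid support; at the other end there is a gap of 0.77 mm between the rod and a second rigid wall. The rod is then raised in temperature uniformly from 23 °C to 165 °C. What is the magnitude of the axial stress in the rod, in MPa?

σ ≈ 55 MPa (compressive)

Unrestrained expansion: δ_free = αΔT L = 11.1×10⁻⁶ × 142 × 725 = 1.143 mm.
This exceeds the 0.77 mm gap, so the wall pushes back. The portion of expansion that must be recovered elastically is δ_free − gap = 1.143 − 0.77 = 0.3727 mm.
So σ = E(δ_free − g)/L = 107×10³ × 0.3727/725 = 55.01 MPa.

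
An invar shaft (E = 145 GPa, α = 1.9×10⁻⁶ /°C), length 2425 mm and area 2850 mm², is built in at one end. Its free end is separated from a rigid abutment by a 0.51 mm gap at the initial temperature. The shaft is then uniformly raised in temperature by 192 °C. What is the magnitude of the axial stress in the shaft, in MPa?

σ ≈ 22.4 MPa (compressive)

Unrestrained expansion: δ_free = αΔT L = 1.9×10⁻⁶ × 192 × 2425 = 0.8846 mm.
This exceeds the 0.51 mm gap, so the wall pushes back. The portion of expansion that must be recovered elastically is δ_free − gap = 0.8846 − 0.51 = 0.3746 mm.
So σ = E(δ_free − g)/L = 145×10³ × 0.3746/2425 = 22.4 MPa.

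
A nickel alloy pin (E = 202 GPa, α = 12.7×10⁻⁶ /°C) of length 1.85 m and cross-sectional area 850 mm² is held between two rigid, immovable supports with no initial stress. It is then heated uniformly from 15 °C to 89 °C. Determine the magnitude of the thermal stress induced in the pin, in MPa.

With length fixed, the mechanical strain must cancel the thermal strain αΔT = 12.7×10⁻⁶ × 74 = 939.8×10⁻⁶.
Hence σ = E·αΔT = 202×10³ × 939.8×10⁻⁶ = 189.8 MPa, compressive.

σ ≈ 190 MPa (compressive)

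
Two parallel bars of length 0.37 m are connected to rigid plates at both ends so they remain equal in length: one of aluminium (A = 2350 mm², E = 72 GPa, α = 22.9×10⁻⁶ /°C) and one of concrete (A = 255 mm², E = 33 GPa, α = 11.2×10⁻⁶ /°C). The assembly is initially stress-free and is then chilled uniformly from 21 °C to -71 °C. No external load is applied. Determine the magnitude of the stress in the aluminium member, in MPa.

Equilibrium of a rigid end plate with no external load gives equal and opposite internal forces ±P in the two members. Since α_{aluminium} > α_{concrete}, cooling drives the aluminium into tension and the concrete into compression.
Equating the net (thermal + elastic) strains gives |α₁ − α₂|·ΔT = P·[1/(A₁E₁) + 1/(A₂E₂)].
|α₁ − α₂|·ΔT = 11.7×10⁻⁶ × 92 = 0.001076.
1/(A₁E₁) + 1/(A₂E₂) = 1/(2350×72×10³) + 1/(255×33×10³) = 1.247×10⁻⁷ N⁻¹.
So P = 0.001076 / 1.247×10⁻⁷ = 8.629 kN.
σ_{aluminium} = P/A₁ = 8629/2350 = 3.672 MPa, tensile.

σ ≈ 3.67 MPa (tensile)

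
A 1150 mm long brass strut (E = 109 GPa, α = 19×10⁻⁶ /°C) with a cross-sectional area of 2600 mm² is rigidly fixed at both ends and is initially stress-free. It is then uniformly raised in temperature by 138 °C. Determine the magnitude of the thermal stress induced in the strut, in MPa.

With length fixed, the mechanical strain must cancel the thermal strain αΔT = 19×10⁻⁶ × 138 = 2622×10⁻⁶.
The stress required to suppress this strain is σ = Eε = 109×10³ × 2622×10⁻⁶ = 285.8 MPa, compressive since the strut is trying to expand.

σ ≈ 286 MPa (compressive)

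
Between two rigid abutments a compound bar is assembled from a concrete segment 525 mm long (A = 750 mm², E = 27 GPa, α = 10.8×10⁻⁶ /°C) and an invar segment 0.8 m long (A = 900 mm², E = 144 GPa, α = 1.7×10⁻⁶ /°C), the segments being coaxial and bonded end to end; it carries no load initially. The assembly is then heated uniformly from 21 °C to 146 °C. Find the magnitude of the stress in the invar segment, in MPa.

σ ≈ 30.4 MPa (compressive)

If the supports were absent, the total length change would be Σ αᵢΔT Lᵢ = 10.8×10⁻⁶×125×525 + 1.7×10⁻⁶×125×800 = 0.8787 mm.
Since the ends are fixed, an axial force P builds up, equal in every segment, with P · Σ Lᵢ/(AᵢEᵢ) = δ_free.
The series flexibility is Σ Lᵢ/(AᵢEᵢ) = 525/(750×27×10³) + 800/(900×144×10³) = 3.21×10⁻⁵ mm/N.
Hence P = δ_free / Σ(L/AE) = 0.8787/3.21×10⁻⁵ = 27.38 kN (compressive).
σ_{invar} = P / A = 27380 / 900 = 30.42 MPa.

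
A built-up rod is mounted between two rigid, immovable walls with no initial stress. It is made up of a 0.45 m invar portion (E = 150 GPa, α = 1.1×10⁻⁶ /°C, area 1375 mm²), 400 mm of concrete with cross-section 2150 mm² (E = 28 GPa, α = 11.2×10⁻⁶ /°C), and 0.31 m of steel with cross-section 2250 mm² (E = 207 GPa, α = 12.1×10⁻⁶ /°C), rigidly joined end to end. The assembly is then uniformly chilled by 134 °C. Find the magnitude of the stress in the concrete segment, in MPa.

If the supports were absent, the total length change would be Σ αᵢΔT Lᵢ = 1.1×10⁻⁶×134×450 + 11.2×10⁻⁶×134×400 + 12.1×10⁻⁶×134×310 = 1.169 mm.
Since the ends are fixed, an axial force P builds up, equal in every segment, with P · Σ Lᵢ/(AᵢEᵢ) = δ_free.
The series flexibility is Σ Lᵢ/(AᵢEᵢ) = 450/(1375×150×10³) + 400/(2150×28×10³) + 310/(2250×207×10³) = 9.492×10⁻⁶ mm/N.
Hence P = δ_free / Σ(L/AE) = 1.169/9.492×10⁻⁶ = 123.2 kN (tensile).
σ_{concrete} = P / A = 123200 / 2150 = 57.3 MPa.

σ ≈ 57.3 MPa (tensile)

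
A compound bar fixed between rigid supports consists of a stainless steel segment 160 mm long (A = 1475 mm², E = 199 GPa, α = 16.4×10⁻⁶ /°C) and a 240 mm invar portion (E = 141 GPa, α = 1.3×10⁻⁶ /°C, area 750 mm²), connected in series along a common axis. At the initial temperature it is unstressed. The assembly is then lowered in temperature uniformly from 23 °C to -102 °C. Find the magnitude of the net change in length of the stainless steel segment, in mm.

Free thermal contraction of the whole bar: Σ αᵢΔT Lᵢ = 16.4×10⁻⁶×125×160 + 1.3×10⁻⁶×125×240 = 0.367 mm.
Since the ends are fixed, an axial force P builds up, equal in every segment, with P · Σ Lᵢ/(AᵢEᵢ) = δ_free.
The series flexibility is Σ Lᵢ/(AᵢEᵢ) = 160/(1475×199×10³) + 240/(750×141×10³) = 2.815×10⁻⁶ mm/N.
P = 0.367 / 2.815×10⁻⁶ = 130400 N = 130.4 kN, tensile.
For the stainless steel segment, free thermal change = 16.4×10⁻⁶×125×160 = 0.328 mm and elastic change from P = 130400×160/(1475×199×10³) = 0.07108 mm; these oppose, so the net change is 0.257 mm (segment shortens).

|ΔL| ≈ 0.257 mm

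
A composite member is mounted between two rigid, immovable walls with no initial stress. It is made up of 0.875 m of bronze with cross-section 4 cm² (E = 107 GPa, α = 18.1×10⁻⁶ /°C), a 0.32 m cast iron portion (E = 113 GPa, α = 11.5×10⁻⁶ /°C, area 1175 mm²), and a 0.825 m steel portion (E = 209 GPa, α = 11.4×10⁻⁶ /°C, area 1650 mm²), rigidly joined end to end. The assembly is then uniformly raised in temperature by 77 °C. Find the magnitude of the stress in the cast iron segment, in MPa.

With the walls removed the bar would change length by δ_free = Σ αᵢΔT Lᵢ = 18.1×10⁻⁶×77×875 + 11.5×10⁻⁶×77×320 + 11.4×10⁻⁶×77×825 = 2.227 mm.
Since the ends are fixed, an axial force P builds up, equal in every segment, with P · Σ Lᵢ/(AᵢEᵢ) = δ_free.
Σ Lᵢ/(AᵢEᵢ) = 875/(400×107×10³) + 320/(1175×113×10³) + 825/(1650×209×10³) = 2.525×10⁻⁵ mm/N.
So P = 2.227 / 2.525×10⁻⁵ = 88.21 kN, compressive.
σ_{cast iron} = P / A = 88210 / 1175 = 75.07 MPa.

σ ≈ 75.1 MPa (compressive)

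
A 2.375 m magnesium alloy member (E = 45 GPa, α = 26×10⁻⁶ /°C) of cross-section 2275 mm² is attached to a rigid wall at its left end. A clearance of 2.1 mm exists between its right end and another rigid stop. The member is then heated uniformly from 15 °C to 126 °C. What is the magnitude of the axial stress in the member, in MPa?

σ ≈ 90.1 MPa (compressive)

Free thermal elongation = αΔT L = 26×10⁻⁶ × 111 × 2375 = 6.854 mm.
This exceeds the 2.1 mm gap, so the wall pushes back. The portion of expansion that must be recovered elastically is δ_free − gap = 6.854 − 2.1 = 4.754 mm.
That suppressed elongation corresponds to σ = E·Δ/L = 45×10³ × 4.754/2375 = 90.08 MPa.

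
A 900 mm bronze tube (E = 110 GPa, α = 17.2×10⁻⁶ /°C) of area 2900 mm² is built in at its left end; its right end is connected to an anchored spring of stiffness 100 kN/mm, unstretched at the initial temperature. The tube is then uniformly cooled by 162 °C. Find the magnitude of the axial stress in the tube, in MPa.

If the spring were absent the tube would shorten by αΔT L = 17.2×10⁻⁶ × 162 × 900 = 2.508 mm.
With a force P in the spring, the elastic change of the tube is PL/(AE) and that of the spring is P/k; compatibility requires their sum to equal δ_free.
So P = δ_free / [L/(AE) + 1/k] = 2.508 / [ 900/(2900×110×10³) + 1/(100×10³) ].
P = 2.508 / 1.282×10⁻⁵ = 195600 N.
σ = P/A = 195600/2900 = 67.45 MPa.

σ ≈ 67.4 MPa (tensile)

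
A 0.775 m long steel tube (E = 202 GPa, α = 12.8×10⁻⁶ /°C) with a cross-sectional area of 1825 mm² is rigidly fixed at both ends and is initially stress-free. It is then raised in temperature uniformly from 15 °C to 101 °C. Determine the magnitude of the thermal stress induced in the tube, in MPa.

The supports are rigid, so the total axial strain is zero. The restrained thermal strain is ε = αΔT = 12.8×10⁻⁶ × 86 = 1100.8×10⁻⁶.
The stress required to suppress this strain is σ = Eε = 202×10³ × 1100.8×10⁻⁶ = 222.4 MPa, compressive since the tube is trying to expand.

σ ≈ 222 MPa (compressive)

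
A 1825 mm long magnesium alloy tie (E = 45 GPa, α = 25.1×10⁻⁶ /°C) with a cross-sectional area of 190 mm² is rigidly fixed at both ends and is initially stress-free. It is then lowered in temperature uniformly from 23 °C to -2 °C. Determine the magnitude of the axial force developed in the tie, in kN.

Full restraint means ε = 0, so the stress is σ = EαΔT = 45×10³ × 25.1×10⁻⁶ × 25 = 28.24 MPa.
Then P = σA = 28.24 × 190 mm² = 5.365 kN, tensile.

P ≈ 5.37 kN (tensile)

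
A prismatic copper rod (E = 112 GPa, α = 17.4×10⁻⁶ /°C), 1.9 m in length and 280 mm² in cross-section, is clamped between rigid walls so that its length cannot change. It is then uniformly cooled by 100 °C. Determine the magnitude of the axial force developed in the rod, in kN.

Full restraint means ε = 0, so the stress is σ = EαΔT = 112×10³ × 17.4×10⁻⁶ × 100 = 194.9 MPa.
P = AEαΔT = 280 × 112×10³ × 17.4×10⁻⁶ × 100 = 54.57 kN (tensile).

P ≈ 54.6 kN (tensile)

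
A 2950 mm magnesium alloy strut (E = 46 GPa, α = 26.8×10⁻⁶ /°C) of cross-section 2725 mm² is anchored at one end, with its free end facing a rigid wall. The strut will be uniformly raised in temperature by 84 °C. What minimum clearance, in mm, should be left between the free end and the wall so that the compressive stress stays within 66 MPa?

g ≈ 2.41 mm

With no wall the strut would lengthen by αΔT L = 26.8×10⁻⁶ × 84 × 2950 = 6.641 mm.
At the allowable stress the elastic shortening the wall may impose is σL/E = 66 × 2950 / (46×10³) = 4.233 mm.
So the gap has to take up the difference, g_min = δ_free − σL/E = 6.641 − 4.233 = 2.408 mm.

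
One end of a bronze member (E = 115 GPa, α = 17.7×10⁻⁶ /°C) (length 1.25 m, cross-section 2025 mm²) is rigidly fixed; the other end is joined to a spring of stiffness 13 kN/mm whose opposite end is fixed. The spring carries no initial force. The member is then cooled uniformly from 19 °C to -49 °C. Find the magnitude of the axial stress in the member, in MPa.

σ ≈ 9.03 MPa (tensile)

The unrestrained thermal change is αΔT L = 17.7×10⁻⁶ × 68 × 1250 = 1.504 mm.
Let P be the tensile force in the spring. The member extends elastically by PL/(AE) and the spring stretches by P/k; together these equal δ_free.
P [ L/(AE) + 1/k ] = δ_free → P [ 1250/(2025×115×10³) + 1/(13×10³) ] = 1.504.
P = 1.504 / 8.229×10⁻⁵ = 18280 N.
σ = P/A = 18280/2025 = 9.029 MPa.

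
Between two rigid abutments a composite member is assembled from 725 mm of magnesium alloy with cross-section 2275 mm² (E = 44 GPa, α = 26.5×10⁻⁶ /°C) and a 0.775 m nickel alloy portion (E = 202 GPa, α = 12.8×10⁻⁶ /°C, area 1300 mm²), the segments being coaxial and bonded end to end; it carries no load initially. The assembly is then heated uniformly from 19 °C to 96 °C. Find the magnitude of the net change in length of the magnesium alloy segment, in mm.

|ΔL| ≈ 0.114 mm

If the supports were absent, the total length change would be Σ αᵢΔT Lᵢ = 26.5×10⁻⁶×77×725 + 12.8×10⁻⁶×77×775 = 2.243 mm.
The rigid supports impose zero overall length change; the single axial force P common to all segments must satisfy P Σ Lᵢ/(AᵢEᵢ) = δ_free.
Σ Lᵢ/(AᵢEᵢ) = 725/(2275×44×10³) + 775/(1300×202×10³) = 1.019×10⁻⁵ mm/N.
So P = 2.243 / 1.019×10⁻⁵ = 220.1 kN, compressive.
For the magnesium alloy segment, free thermal change = 26.5×10⁻⁶×77×725 = 1.479 mm and elastic change from P = 220100×725/(2275×44×10³) = 1.594 mm; these oppose, so the net change is 0.114 mm (segment shortens).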